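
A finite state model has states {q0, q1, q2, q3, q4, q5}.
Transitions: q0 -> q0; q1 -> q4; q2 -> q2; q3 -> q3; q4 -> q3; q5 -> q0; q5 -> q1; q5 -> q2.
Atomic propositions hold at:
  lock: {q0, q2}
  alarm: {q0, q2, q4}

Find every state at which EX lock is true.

{q0, q2, q5}

Sat(EX lock) = {s : some successor in {q0, q2}} = {q0, q2, q5}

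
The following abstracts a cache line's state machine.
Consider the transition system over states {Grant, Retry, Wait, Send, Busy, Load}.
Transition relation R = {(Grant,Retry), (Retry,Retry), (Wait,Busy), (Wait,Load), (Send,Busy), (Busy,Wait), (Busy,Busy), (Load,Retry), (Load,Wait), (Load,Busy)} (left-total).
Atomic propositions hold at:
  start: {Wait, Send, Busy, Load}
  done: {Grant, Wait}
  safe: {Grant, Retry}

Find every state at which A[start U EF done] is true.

{Grant, Wait, Send, Busy, Load}

EF done: least fixpoint, start Z0 = {Grant, Wait}, add states with some successor in Z. Z1 = {Grant, Wait, Busy, Load}; Z2 = {Grant, Wait, Send, Busy, Load}; fixed.
Sat(EF done) = {Grant, Wait, Send, Busy, Load}
A[start U EF done]: least fixpoint, start Z0 = Sat(EF done) = {Grant, Wait, Send, Busy, Load}, add states in Sat(start) with every successor in Z. Already a fixed point.
Sat(A[start U EF done]) = {Grant, Wait, Send, Busy, Load}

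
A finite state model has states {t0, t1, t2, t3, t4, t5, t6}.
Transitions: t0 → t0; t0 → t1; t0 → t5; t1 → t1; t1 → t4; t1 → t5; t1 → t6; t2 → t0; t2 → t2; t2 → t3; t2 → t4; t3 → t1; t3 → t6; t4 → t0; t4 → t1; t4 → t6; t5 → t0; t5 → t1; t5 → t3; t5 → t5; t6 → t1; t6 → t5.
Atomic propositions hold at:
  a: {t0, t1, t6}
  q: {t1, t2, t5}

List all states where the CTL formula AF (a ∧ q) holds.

Sat(a ∧ q) = {t1}
AF (a ∧ q): least fixpoint, start Z0 = {t1}, add states with every successor in Z. Already a fixed point.
Sat(AF (a ∧ q)) = {t1}

{t1}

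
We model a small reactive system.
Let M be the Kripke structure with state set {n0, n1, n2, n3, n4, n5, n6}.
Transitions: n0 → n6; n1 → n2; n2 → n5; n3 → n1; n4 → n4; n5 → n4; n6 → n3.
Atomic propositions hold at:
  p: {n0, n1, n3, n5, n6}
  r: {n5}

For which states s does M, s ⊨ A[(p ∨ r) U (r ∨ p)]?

{n0, n1, n3, n5, n6}

Sat(p ∨ r) = {n0, n1, n3, n5, n6}
Sat(r ∨ p) = {n0, n1, n3, n5, n6}
A[(p ∨ r) U (r ∨ p)]: least fixpoint, start Z0 = Sat((r ∨ p)) = {n0, n1, n3, n5, n6}, add states in Sat(p ∨ r) with every successor in Z. Already a fixed point.
Sat(A[(p ∨ r) U (r ∨ p)]) = {n0, n1, n3, n5, n6}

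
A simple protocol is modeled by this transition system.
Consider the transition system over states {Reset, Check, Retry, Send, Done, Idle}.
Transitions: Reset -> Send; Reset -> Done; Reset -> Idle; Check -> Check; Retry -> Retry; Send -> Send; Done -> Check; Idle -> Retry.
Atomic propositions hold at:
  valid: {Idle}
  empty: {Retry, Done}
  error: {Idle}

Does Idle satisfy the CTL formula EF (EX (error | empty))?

Yes

Sat(error | empty) = {Retry, Done, Idle}
Sat(EX (error | empty)) = {s : some successor in {Retry, Done, Idle}} = {Reset, Retry, Idle}
EF (EX (error | empty)): least fixpoint, start Z0 = {Reset, Retry, Idle}, add states with some successor in Z. Already a fixed point.
Sat(EF (EX (error | empty))) = {Reset, Retry, Idle}
Idle ∈ Sat(EF (EX (error | empty))) = {Reset, Retry, Idle}, so the formula holds at Idle.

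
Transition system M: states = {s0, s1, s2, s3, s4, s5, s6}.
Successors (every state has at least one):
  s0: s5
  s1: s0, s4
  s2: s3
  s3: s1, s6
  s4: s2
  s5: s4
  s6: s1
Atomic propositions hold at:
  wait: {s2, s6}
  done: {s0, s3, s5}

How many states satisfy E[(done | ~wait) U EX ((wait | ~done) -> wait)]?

Sat(~wait) = {s0, s1, s3, s4, s5}
Sat(done | ~wait) = {s0, s1, s3, s4, s5}
Sat(~done) = {s1, s2, s4, s6}
Sat(wait | ~done) = {s1, s2, s4, s6}
Sat((wait | ~done) -> wait) = {s0, s2, s3, s5, s6}
Sat(EX ((wait | ~done) -> wait)) = {s : some successor in {s0, s2, s3, s5, s6}} = {s0, s1, s2, s3, s4}
E[(done | ~wait) U EX ((wait | ~done) -> wait)]: least fixpoint, start Z0 = Sat(EX ((wait | ~done) -> wait)) = {s0, s1, s2, s3, s4}, add states in Sat(done | ~wait) with some successor in Z. Z1 = {s0, s1, s2, s3, s4, s5}; fixed.
Sat(E[(done | ~wait) U EX ((wait | ~done) -> wait)]) = {s0, s1, s2, s3, s4, s5}
|Sat(E[(done | ~wait) U EX ((wait | ~done) -> wait)])| = |{s0, s1, s2, s3, s4, s5}| = 6.

6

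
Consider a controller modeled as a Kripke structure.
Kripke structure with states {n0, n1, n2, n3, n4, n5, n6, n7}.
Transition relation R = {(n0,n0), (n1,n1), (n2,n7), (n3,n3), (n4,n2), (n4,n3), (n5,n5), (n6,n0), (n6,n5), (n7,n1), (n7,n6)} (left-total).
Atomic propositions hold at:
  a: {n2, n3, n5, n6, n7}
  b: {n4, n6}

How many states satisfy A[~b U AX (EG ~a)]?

2

Sat(~b) = {n0, n1, n2, n3, n5, n7}
Sat(~a) = {n0, n1, n4}
EG ~a: greatest fixpoint, start Z0 = {n0, n1, n4}, keep only states in Sat with some successor in Z. Z1 = {n0, n1}; fixed.
Sat(EG ~a) = {n0, n1}
Sat(AX (EG ~a)) = {s : every successor in {n0, n1}} = {n0, n1}
A[~b U AX (EG ~a)]: least fixpoint, start Z0 = Sat(AX (EG ~a)) = {n0, n1}, add states in Sat(~b) with every successor in Z. Already a fixed point.
Sat(A[~b U AX (EG ~a)]) = {n0, n1}
|Sat(A[~b U AX (EG ~a)])| = |{n0, n1}| = 2.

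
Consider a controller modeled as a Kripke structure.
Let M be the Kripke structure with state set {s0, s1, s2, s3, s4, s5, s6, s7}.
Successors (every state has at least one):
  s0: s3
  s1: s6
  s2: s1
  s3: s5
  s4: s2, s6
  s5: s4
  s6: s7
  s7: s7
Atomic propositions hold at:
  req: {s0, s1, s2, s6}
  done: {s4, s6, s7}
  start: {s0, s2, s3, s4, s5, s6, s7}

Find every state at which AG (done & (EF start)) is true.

EF start: least fixpoint, start Z0 = {s0, s2, s3, s4, s5, s6, s7}, add states with some successor in Z. Z1 = {s0, s1, s2, s3, s4, s5, s6, s7}; fixed.
Sat(EF start) = {s0, s1, s2, s3, s4, s5, s6, s7}
Sat(done & (EF start)) = {s4, s6, s7}
AG (done & (EF start)): greatest fixpoint, start Z0 = {s4, s6, s7}, keep only states in Sat with every successor in Z. Z1 = {s6, s7}; fixed.
Sat(AG (done & (EF start))) = {s6, s7}

{s6, s7}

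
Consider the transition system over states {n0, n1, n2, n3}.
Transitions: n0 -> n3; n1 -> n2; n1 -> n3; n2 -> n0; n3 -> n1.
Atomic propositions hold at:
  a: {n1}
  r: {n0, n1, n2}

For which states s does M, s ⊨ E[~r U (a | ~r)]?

{n1, n3}

Sat(~r) = {n3}
Sat(a | ~r) = {n1, n3}
E[~r U (a | ~r)]: least fixpoint, start Z0 = Sat((a | ~r)) = {n1, n3}, add states in Sat(~r) with some successor in Z. Already a fixed point.
Sat(E[~r U (a | ~r)]) = {n1, n3}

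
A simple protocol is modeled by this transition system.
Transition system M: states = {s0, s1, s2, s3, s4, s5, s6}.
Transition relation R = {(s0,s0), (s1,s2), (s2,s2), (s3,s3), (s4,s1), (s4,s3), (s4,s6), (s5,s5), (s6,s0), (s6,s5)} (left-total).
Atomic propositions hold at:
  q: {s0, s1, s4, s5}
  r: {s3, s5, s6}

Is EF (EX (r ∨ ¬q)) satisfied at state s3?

Yes

Sat(¬q) = {s2, s3, s6}
Sat(r ∨ ¬q) = {s2, s3, s5, s6}
Sat(EX (r ∨ ¬q)) = {s : some successor in {s2, s3, s5, s6}} = {s1, s2, s3, s4, s5, s6}
EF (EX (r ∨ ¬q)): least fixpoint, start Z0 = {s1, s2, s3, s4, s5, s6}, add states with some successor in Z. Already a fixed point.
Sat(EF (EX (r ∨ ¬q))) = {s1, s2, s3, s4, s5, s6}
s3 ∈ Sat(EF (EX (r ∨ ¬q))) = {s1, s2, s3, s4, s5, s6}, so the formula holds at s3.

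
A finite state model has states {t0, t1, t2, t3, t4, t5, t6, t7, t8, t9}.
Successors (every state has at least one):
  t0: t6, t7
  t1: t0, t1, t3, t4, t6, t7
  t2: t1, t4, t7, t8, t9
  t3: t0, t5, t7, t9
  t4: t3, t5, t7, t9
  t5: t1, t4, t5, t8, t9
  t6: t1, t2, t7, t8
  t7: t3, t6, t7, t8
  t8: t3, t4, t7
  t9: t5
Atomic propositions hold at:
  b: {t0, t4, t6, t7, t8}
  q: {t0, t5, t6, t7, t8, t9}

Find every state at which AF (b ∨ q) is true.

Sat(b ∨ q) = {t0, t4, t5, t6, t7, t8, t9}
AF (b ∨ q): least fixpoint, start Z0 = {t0, t4, t5, t6, t7, t8, t9}, add states with every successor in Z. Z1 = {t0, t3, t4, t5, t6, t7, t8, t9}; fixed.
Sat(AF (b ∨ q)) = {t0, t3, t4, t5, t6, t7, t8, t9}

{t0, t3, t4, t5, t6, t7, t8, t9}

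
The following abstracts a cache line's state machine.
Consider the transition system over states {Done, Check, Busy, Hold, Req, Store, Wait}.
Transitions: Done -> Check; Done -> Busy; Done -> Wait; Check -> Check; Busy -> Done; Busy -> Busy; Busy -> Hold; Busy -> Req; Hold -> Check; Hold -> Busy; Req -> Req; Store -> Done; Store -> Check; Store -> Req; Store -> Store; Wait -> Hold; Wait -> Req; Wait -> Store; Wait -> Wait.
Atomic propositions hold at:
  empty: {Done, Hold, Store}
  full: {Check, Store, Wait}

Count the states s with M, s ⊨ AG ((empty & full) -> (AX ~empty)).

Sat(empty & full) = {Store}
Sat(~empty) = {Check, Busy, Req, Wait}
Sat(AX ~empty) = {s : every successor in {Check, Busy, Req, Wait}} = {Done, Check, Hold, Req}
Sat((empty & full) -> (AX ~empty)) = {Done, Check, Busy, Hold, Req, Wait}
AG ((empty & full) -> (AX ~empty)): greatest fixpoint, start Z0 = {Done, Check, Busy, Hold, Req, Wait}, keep only states in Sat with every successor in Z. Z1 = {Done, Check, Busy, Hold, Req}; Z2 = {Check, Busy, Hold, Req}; Z3 = {Check, Hold, Req}; Z4 = {Check, Req}; fixed.
Sat(AG ((empty & full) -> (AX ~empty))) = {Check, Req}
|Sat(AG ((empty & full) -> (AX ~empty)))| = |{Check, Req}| = 2.

2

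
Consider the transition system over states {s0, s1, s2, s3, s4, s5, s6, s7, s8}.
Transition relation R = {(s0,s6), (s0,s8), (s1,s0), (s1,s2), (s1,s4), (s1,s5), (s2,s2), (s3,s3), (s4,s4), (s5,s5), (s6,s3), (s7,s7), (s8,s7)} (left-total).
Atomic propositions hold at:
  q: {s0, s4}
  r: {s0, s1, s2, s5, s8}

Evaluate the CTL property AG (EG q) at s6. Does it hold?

No

EG q: greatest fixpoint, start Z0 = {s0, s4}, keep only states in Sat with some successor in Z. Z1 = {s4}; fixed.
Sat(EG q) = {s4}
AG (EG q): greatest fixpoint, start Z0 = {s4}, keep only states in Sat with every successor in Z. Already a fixed point.
Sat(AG (EG q)) = {s4}
s6 ∉ Sat(AG (EG q)) = {s4}, so the formula does not hold at s6.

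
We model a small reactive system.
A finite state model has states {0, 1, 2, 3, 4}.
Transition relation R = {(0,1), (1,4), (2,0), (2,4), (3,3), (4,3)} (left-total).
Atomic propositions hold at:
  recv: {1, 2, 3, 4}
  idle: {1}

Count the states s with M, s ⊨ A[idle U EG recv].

EG recv: greatest fixpoint, start Z0 = {1, 2, 3, 4}, keep only states in Sat with some successor in Z. Already a fixed point.
Sat(EG recv) = {1, 2, 3, 4}
A[idle U EG recv]: least fixpoint, start Z0 = Sat(EG recv) = {1, 2, 3, 4}, add states in Sat(idle) with every successor in Z. Already a fixed point.
Sat(A[idle U EG recv]) = {1, 2, 3, 4}
|Sat(A[idle U EG recv])| = |{1, 2, 3, 4}| = 4.

4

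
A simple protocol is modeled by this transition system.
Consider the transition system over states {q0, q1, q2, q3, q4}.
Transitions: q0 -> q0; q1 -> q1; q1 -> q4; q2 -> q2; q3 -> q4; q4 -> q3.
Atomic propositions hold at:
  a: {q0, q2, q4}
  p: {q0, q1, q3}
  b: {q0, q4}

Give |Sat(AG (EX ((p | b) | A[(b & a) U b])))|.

4

Sat(p | b) = {q0, q1, q3, q4}
Sat(b & a) = {q0, q4}
A[(b & a) U b]: least fixpoint, start Z0 = Sat(b) = {q0, q4}, add states in Sat(b & a) with every successor in Z. Already a fixed point.
Sat(A[(b & a) U b]) = {q0, q4}
Sat((p | b) | A[(b & a) U b]) = {q0, q1, q3, q4}
Sat(EX ((p | b) | A[(b & a) U b])) = {s : some successor in {q0, q1, q3, q4}} = {q0, q1, q3, q4}
AG (EX ((p | b) | A[(b & a) U b])): greatest fixpoint, start Z0 = {q0, q1, q3, q4}, keep only states in Sat with every successor in Z. Already a fixed point.
Sat(AG (EX ((p | b) | A[(b & a) U b]))) = {q0, q1, q3, q4}
|Sat(AG (EX ((p | b) | A[(b & a) U b])))| = |{q0, q1, q3, q4}| = 4.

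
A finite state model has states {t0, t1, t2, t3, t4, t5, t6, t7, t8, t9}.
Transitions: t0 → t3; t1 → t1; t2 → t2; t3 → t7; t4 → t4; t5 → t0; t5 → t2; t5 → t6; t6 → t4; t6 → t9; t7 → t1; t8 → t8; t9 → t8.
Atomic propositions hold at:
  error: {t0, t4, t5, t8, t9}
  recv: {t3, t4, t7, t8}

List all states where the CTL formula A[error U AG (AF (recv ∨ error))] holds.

{t4, t6, t8, t9}

Sat(recv ∨ error) = {t0, t3, t4, t5, t7, t8, t9}
AF (recv ∨ error): least fixpoint, start Z0 = {t0, t3, t4, t5, t7, t8, t9}, add states with every successor in Z. Z1 = {t0, t3, t4, t5, t6, t7, t8, t9}; fixed.
Sat(AF (recv ∨ error)) = {t0, t3, t4, t5, t6, t7, t8, t9}
AG (AF (recv ∨ error)): greatest fixpoint, start Z0 = {t0, t3, t4, t5, t6, t7, t8, t9}, keep only states in Sat with every successor in Z. Z1 = {t0, t3, t4, t6, t8, t9}; Z2 = {t0, t4, t6, t8, t9}; Z3 = {t4, t6, t8, t9}; fixed.
Sat(AG (AF (recv ∨ error))) = {t4, t6, t8, t9}
A[error U AG (AF (recv ∨ error))]: least fixpoint, start Z0 = Sat(AG (AF (recv ∨ error))) = {t4, t6, t8, t9}, add states in Sat(error) with every successor in Z. Already a fixed point.
Sat(A[error U AG (AF (recv ∨ error))]) = {t4, t6, t8, t9}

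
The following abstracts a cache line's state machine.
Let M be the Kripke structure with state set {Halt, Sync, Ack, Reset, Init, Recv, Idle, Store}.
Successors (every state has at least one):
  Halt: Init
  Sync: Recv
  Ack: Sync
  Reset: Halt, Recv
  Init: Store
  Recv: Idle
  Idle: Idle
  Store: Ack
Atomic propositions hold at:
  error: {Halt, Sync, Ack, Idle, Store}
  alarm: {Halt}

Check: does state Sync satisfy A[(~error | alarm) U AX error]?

Sat(~error) = {Reset, Init, Recv}
Sat(~error | alarm) = {Halt, Reset, Init, Recv}
Sat(AX error) = {s : every successor in {Halt, Sync, Ack, Idle, Store}} = {Ack, Init, Recv, Idle, Store}
A[(~error | alarm) U AX error]: least fixpoint, start Z0 = Sat(AX error) = {Ack, Init, Recv, Idle, Store}, add states in Sat(~error | alarm) with every successor in Z. Z1 = {Halt, Ack, Init, Recv, Idle, Store}; Z2 = {Halt, Ack, Reset, Init, Recv, Idle, Store}; fixed.
Sat(A[(~error | alarm) U AX error]) = {Halt, Ack, Reset, Init, Recv, Idle, Store}
Sync ∉ Sat(A[(~error | alarm) U AX error]) = {Halt, Ack, Reset, Init, Recv, Idle, Store}, so the formula does not hold at Sync.

No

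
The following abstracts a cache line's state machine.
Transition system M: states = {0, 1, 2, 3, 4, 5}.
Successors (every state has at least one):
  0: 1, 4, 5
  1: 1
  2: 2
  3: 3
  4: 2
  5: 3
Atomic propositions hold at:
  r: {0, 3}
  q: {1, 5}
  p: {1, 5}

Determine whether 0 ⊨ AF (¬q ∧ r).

Sat(¬q) = {0, 2, 3, 4}
Sat(¬q ∧ r) = {0, 3}
AF (¬q ∧ r): least fixpoint, start Z0 = {0, 3}, add states with every successor in Z. Z1 = {0, 3, 5}; fixed.
Sat(AF (¬q ∧ r)) = {0, 3, 5}
0 ∈ Sat(AF (¬q ∧ r)) = {0, 3, 5}, so the formula holds at 0.

Yes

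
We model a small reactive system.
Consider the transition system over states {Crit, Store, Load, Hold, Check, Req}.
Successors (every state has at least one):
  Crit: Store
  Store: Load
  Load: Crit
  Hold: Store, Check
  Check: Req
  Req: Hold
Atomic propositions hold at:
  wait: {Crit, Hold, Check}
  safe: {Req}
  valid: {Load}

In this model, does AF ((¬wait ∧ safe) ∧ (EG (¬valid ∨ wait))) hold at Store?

Sat(¬wait) = {Store, Load, Req}
Sat(¬wait ∧ safe) = {Req}
Sat(¬valid) = {Crit, Store, Hold, Check, Req}
Sat(¬valid ∨ wait) = {Crit, Store, Hold, Check, Req}
EG (¬valid ∨ wait): greatest fixpoint, start Z0 = {Crit, Store, Hold, Check, Req}, keep only states in Sat with some successor in Z. Z1 = {Crit, Hold, Check, Req}; Z2 = {Hold, Check, Req}; fixed.
Sat(EG (¬valid ∨ wait)) = {Hold, Check, Req}
Sat((¬wait ∧ safe) ∧ (EG (¬valid ∨ wait))) = {Req}
AF ((¬wait ∧ safe) ∧ (EG (¬valid ∨ wait))): least fixpoint, start Z0 = {Req}, add states with every successor in Z. Z1 = {Check, Req}; fixed.
Sat(AF ((¬wait ∧ safe) ∧ (EG (¬valid ∨ wait)))) = {Check, Req}
Store ∉ Sat(AF ((¬wait ∧ safe) ∧ (EG (¬valid ∨ wait)))) = {Check, Req}, so the formula does not hold at Store.

No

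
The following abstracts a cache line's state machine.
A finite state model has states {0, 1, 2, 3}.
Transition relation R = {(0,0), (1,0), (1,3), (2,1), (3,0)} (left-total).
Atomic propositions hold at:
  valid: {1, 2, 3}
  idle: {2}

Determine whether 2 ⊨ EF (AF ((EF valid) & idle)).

EF valid: least fixpoint, start Z0 = {1, 2, 3}, add states with some successor in Z. Already a fixed point.
Sat(EF valid) = {1, 2, 3}
Sat((EF valid) & idle) = {2}
AF ((EF valid) & idle): least fixpoint, start Z0 = {2}, add states with every successor in Z. Already a fixed point.
Sat(AF ((EF valid) & idle)) = {2}
EF (AF ((EF valid) & idle)): least fixpoint, start Z0 = {2}, add states with some successor in Z. Already a fixed point.
Sat(EF (AF ((EF valid) & idle))) = {2}
2 ∈ Sat(EF (AF ((EF valid) & idle))) = {2}, so the formula holds at 2.

Yes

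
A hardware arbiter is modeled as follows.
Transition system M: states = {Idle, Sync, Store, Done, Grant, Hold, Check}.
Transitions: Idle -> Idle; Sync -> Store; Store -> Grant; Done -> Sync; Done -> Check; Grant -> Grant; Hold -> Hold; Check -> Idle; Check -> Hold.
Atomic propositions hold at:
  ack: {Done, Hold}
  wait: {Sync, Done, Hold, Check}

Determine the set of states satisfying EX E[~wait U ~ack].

Sat(~wait) = {Idle, Store, Grant}
Sat(~ack) = {Idle, Sync, Store, Grant, Check}
E[~wait U ~ack]: least fixpoint, start Z0 = Sat(~ack) = {Idle, Sync, Store, Grant, Check}, add states in Sat(~wait) with some successor in Z. Already a fixed point.
Sat(E[~wait U ~ack]) = {Idle, Sync, Store, Grant, Check}
Sat(EX E[~wait U ~ack]) = {s : some successor in {Idle, Sync, Store, Grant, Check}} = {Idle, Sync, Store, Done, Grant, Check}

{Idle, Sync, Store, Done, Grant, Check}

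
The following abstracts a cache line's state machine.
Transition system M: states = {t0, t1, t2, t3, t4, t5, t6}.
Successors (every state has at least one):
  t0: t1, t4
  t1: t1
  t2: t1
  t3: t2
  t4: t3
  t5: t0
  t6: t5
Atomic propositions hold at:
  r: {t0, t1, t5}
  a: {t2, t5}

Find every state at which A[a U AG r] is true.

{t1, t2}

AG r: greatest fixpoint, start Z0 = {t0, t1, t5}, keep only states in Sat with every successor in Z. Z1 = {t1, t5}; Z2 = {t1}; fixed.
Sat(AG r) = {t1}
A[a U AG r]: least fixpoint, start Z0 = Sat(AG r) = {t1}, add states in Sat(a) with every successor in Z. Z1 = {t1, t2}; fixed.
Sat(A[a U AG r]) = {t1, t2}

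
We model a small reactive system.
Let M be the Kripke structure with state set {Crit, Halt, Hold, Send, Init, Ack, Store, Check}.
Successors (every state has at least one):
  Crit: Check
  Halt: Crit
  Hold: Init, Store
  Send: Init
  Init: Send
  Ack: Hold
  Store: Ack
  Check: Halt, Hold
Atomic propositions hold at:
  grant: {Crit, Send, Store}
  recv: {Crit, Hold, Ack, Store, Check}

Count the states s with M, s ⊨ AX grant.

2

Sat(AX grant) = {s : every successor in {Crit, Send, Store}} = {Halt, Init}
|Sat(AX grant)| = |{Halt, Init}| = 2.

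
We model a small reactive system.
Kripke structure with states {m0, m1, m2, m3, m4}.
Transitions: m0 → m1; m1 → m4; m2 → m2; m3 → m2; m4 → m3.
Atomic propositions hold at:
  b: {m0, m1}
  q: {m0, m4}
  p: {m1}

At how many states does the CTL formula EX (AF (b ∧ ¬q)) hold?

1

Sat(¬q) = {m1, m2, m3}
Sat(b ∧ ¬q) = {m1}
AF (b ∧ ¬q): least fixpoint, start Z0 = {m1}, add states with every successor in Z. Z1 = {m0, m1}; fixed.
Sat(AF (b ∧ ¬q)) = {m0, m1}
Sat(EX (AF (b ∧ ¬q))) = {s : some successor in {m0, m1}} = {m0}
|Sat(EX (AF (b ∧ ¬q)))| = |{m0}| = 1.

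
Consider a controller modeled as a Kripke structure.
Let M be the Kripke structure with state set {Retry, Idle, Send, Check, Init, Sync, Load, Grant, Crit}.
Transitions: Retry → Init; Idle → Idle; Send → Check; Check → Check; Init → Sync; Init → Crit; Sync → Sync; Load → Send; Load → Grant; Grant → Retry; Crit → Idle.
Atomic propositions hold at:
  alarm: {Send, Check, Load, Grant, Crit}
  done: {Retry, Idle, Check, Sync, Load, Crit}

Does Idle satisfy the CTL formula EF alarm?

EF alarm: least fixpoint, start Z0 = {Send, Check, Load, Grant, Crit}, add states with some successor in Z. Z1 = {Send, Check, Init, Load, Grant, Crit}; Z2 = {Retry, Send, Check, Init, Load, Grant, Crit}; fixed.
Sat(EF alarm) = {Retry, Send, Check, Init, Load, Grant, Crit}
Idle ∉ Sat(EF alarm) = {Retry, Send, Check, Init, Load, Grant, Crit}, so the formula does not hold at Idle.

No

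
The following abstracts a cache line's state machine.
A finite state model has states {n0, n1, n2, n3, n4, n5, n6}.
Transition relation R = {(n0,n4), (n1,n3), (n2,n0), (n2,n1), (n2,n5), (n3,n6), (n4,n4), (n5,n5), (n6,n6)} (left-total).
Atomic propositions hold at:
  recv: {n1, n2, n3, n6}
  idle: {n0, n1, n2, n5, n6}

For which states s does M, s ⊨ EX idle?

{n2, n3, n5, n6}

Sat(EX idle) = {s : some successor in {n0, n1, n2, n5, n6}} = {n2, n3, n5, n6}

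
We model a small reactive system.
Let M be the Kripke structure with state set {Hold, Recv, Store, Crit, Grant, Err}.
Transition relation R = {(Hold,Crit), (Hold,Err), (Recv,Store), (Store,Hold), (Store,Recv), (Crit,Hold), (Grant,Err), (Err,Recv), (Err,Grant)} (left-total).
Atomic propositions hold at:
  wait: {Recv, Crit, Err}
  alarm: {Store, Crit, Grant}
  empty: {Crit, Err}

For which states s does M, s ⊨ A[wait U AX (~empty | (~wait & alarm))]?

Sat(~empty) = {Hold, Recv, Store, Grant}
Sat(~wait) = {Hold, Store, Grant}
Sat(~wait & alarm) = {Store, Grant}
Sat(~empty | (~wait & alarm)) = {Hold, Recv, Store, Grant}
Sat(AX (~empty | (~wait & alarm))) = {s : every successor in {Hold, Recv, Store, Grant}} = {Recv, Store, Crit, Err}
A[wait U AX (~empty | (~wait & alarm))]: least fixpoint, start Z0 = Sat(AX (~empty | (~wait & alarm))) = {Recv, Store, Crit, Err}, add states in Sat(wait) with every successor in Z. Already a fixed point.
Sat(A[wait U AX (~empty | (~wait & alarm))]) = {Recv, Store, Crit, Err}

{Recv, Store, Crit, Err}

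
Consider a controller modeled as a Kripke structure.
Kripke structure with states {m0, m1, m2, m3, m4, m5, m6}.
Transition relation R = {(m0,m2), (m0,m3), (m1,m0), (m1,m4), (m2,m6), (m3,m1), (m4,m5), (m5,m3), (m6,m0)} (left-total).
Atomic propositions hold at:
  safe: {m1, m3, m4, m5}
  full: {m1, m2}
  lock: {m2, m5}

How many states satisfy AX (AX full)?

Sat(AX full) = {s : every successor in {m1, m2}} = {m3}
Sat(AX (AX full)) = {s : every successor in {m3}} = {m5}
|Sat(AX (AX full))| = |{m5}| = 1.

1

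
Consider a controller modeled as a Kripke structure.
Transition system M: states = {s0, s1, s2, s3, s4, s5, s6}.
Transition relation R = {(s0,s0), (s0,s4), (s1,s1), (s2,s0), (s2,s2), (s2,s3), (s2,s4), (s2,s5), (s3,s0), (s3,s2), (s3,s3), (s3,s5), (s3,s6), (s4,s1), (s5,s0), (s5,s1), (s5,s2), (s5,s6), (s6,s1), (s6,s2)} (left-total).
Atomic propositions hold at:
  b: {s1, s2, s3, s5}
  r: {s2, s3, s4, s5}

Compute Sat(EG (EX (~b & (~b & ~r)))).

{s0, s2, s3, s5}

Sat(~b) = {s0, s4, s6}
Sat(~r) = {s0, s1, s6}
Sat(~b & ~r) = {s0, s6}
Sat(~b & (~b & ~r)) = {s0, s6}
Sat(EX (~b & (~b & ~r))) = {s : some successor in {s0, s6}} = {s0, s2, s3, s5}
EG (EX (~b & (~b & ~r))): greatest fixpoint, start Z0 = {s0, s2, s3, s5}, keep only states in Sat with some successor in Z. Already a fixed point.
Sat(EG (EX (~b & (~b & ~r)))) = {s0, s2, s3, s5}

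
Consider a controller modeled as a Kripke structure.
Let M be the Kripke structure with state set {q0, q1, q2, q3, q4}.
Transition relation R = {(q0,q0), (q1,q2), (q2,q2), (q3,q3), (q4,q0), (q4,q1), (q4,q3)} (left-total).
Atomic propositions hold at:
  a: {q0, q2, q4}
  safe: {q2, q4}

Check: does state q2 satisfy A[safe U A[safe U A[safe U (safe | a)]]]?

Sat(safe | a) = {q0, q2, q4}
A[safe U (safe | a)]: least fixpoint, start Z0 = Sat((safe | a)) = {q0, q2, q4}, add states in Sat(safe) with every successor in Z. Already a fixed point.
Sat(A[safe U (safe | a)]) = {q0, q2, q4}
A[safe U A[safe U (safe | a)]]: least fixpoint, start Z0 = Sat(A[safe U (safe | a)]) = {q0, q2, q4}, add states in Sat(safe) with every successor in Z. Already a fixed point.
Sat(A[safe U A[safe U (safe | a)]]) = {q0, q2, q4}
A[safe U A[safe U A[safe U (safe | a)]]]: least fixpoint, start Z0 = Sat(A[safe U A[safe U (safe | a)]]) = {q0, q2, q4}, add states in Sat(safe) with every successor in Z. Already a fixed point.
Sat(A[safe U A[safe U A[safe U (safe | a)]]]) = {q0, q2, q4}
q2 ∈ Sat(A[safe U A[safe U A[safe U (safe | a)]]]) = {q0, q2, q4}, so the formula holds at q2.

Yes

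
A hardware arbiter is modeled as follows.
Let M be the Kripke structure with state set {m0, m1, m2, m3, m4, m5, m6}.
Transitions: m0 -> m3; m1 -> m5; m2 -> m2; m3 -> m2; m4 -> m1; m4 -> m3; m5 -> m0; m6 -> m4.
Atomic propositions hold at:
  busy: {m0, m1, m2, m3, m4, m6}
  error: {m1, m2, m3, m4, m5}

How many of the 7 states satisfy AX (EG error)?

EG error: greatest fixpoint, start Z0 = {m1, m2, m3, m4, m5}, keep only states in Sat with some successor in Z. Z1 = {m1, m2, m3, m4}; Z2 = {m2, m3, m4}; fixed.
Sat(EG error) = {m2, m3, m4}
Sat(AX (EG error)) = {s : every successor in {m2, m3, m4}} = {m0, m2, m3, m6}
|Sat(AX (EG error))| = |{m0, m2, m3, m6}| = 4.

4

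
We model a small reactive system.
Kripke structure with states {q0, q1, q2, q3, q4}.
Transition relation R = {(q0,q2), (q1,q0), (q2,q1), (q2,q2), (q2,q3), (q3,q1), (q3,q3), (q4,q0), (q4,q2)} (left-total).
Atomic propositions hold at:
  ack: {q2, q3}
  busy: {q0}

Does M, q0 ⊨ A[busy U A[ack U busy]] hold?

A[ack U busy]: least fixpoint, start Z0 = Sat(busy) = {q0}, add states in Sat(ack) with every successor in Z. Already a fixed point.
Sat(A[ack U busy]) = {q0}
A[busy U A[ack U busy]]: least fixpoint, start Z0 = Sat(A[ack U busy]) = {q0}, add states in Sat(busy) with every successor in Z. Already a fixed point.
Sat(A[busy U A[ack U busy]]) = {q0}
q0 ∈ Sat(A[busy U A[ack U busy]]) = {q0}, so the formula holds at q0.

Yes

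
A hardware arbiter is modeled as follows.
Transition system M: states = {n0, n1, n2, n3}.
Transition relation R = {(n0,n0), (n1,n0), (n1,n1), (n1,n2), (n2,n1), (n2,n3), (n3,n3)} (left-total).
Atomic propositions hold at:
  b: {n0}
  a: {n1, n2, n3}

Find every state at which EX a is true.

Sat(EX a) = {s : some successor in {n1, n2, n3}} = {n1, n2, n3}

{n1, n2, n3}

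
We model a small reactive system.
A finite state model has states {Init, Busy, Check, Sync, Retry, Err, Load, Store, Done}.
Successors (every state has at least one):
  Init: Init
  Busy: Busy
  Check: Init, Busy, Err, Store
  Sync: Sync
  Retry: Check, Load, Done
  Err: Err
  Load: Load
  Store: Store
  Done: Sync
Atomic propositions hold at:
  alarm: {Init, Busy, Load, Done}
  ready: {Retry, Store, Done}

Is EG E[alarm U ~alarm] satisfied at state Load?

Sat(~alarm) = {Check, Sync, Retry, Err, Store}
E[alarm U ~alarm]: least fixpoint, start Z0 = Sat(~alarm) = {Check, Sync, Retry, Err, Store}, add states in Sat(alarm) with some successor in Z. Z1 = {Check, Sync, Retry, Err, Store, Done}; fixed.
Sat(E[alarm U ~alarm]) = {Check, Sync, Retry, Err, Store, Done}
EG E[alarm U ~alarm]: greatest fixpoint, start Z0 = {Check, Sync, Retry, Err, Store, Done}, keep only states in Sat with some successor in Z. Already a fixed point.
Sat(EG E[alarm U ~alarm]) = {Check, Sync, Retry, Err, Store, Done}
Load ∉ Sat(EG E[alarm U ~alarm]) = {Check, Sync, Retry, Err, Store, Done}, so the formula does not hold at Load.

No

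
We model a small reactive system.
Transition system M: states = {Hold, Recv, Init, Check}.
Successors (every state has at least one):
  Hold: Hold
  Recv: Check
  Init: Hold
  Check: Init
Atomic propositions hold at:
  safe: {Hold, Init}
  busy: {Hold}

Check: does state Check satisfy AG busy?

No

AG busy: greatest fixpoint, start Z0 = {Hold}, keep only states in Sat with every successor in Z. Already a fixed point.
Sat(AG busy) = {Hold}
Check ∉ Sat(AG busy) = {Hold}, so the formula does not hold at Check.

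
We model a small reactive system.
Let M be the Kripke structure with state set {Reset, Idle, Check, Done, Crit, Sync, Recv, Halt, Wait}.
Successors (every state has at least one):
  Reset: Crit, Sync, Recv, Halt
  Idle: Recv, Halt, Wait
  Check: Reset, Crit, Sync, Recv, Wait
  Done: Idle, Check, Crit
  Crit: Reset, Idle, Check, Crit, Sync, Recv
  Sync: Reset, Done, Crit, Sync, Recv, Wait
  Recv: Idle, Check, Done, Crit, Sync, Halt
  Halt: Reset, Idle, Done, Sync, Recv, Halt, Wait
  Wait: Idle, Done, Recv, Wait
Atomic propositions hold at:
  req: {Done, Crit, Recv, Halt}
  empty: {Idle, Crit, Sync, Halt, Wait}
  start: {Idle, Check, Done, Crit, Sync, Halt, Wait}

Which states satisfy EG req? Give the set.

{Done, Crit, Recv, Halt}

EG req: greatest fixpoint, start Z0 = {Done, Crit, Recv, Halt}, keep only states in Sat with some successor in Z. Already a fixed point.
Sat(EG req) = {Done, Crit, Recv, Halt}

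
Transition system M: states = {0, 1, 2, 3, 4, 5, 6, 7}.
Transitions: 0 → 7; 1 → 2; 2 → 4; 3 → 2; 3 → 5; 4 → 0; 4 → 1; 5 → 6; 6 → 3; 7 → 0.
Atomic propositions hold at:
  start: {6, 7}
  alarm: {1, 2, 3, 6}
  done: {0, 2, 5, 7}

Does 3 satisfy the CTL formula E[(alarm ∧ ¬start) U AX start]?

Yes

Sat(¬start) = {0, 1, 2, 3, 4, 5}
Sat(alarm ∧ ¬start) = {1, 2, 3}
Sat(AX start) = {s : every successor in {6, 7}} = {0, 5}
E[(alarm ∧ ¬start) U AX start]: least fixpoint, start Z0 = Sat(AX start) = {0, 5}, add states in Sat(alarm ∧ ¬start) with some successor in Z. Z1 = {0, 3, 5}; fixed.
Sat(E[(alarm ∧ ¬start) U AX start]) = {0, 3, 5}
3 ∈ Sat(E[(alarm ∧ ¬start) U AX start]) = {0, 3, 5}, so the formula holds at 3.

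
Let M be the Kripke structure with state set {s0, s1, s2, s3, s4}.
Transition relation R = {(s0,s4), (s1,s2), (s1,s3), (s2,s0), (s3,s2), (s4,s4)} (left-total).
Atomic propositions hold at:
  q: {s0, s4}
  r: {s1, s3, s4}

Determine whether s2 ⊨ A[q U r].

A[q U r]: least fixpoint, start Z0 = Sat(r) = {s1, s3, s4}, add states in Sat(q) with every successor in Z. Z1 = {s0, s1, s3, s4}; fixed.
Sat(A[q U r]) = {s0, s1, s3, s4}
s2 ∉ Sat(A[q U r]) = {s0, s1, s3, s4}, so the formula does not hold at s2.

No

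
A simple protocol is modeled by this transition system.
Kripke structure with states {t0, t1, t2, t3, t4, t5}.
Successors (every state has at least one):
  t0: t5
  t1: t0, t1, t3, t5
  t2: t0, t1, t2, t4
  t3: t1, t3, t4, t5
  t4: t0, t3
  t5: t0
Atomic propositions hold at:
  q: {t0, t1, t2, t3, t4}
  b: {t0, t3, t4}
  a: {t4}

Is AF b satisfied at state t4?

Yes

AF b: least fixpoint, start Z0 = {t0, t3, t4}, add states with every successor in Z. Z1 = {t0, t3, t4, t5}; fixed.
Sat(AF b) = {t0, t3, t4, t5}
t4 ∈ Sat(AF b) = {t0, t3, t4, t5}, so the formula holds at t4.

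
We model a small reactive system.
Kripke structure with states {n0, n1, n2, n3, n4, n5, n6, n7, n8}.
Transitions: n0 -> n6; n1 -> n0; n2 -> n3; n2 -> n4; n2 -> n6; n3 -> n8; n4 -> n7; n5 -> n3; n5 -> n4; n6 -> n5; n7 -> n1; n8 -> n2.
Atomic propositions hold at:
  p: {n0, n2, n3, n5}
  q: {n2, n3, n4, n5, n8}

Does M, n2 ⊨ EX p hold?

Sat(EX p) = {s : some successor in {n0, n2, n3, n5}} = {n1, n2, n5, n6, n8}
n2 ∈ Sat(EX p) = {n1, n2, n5, n6, n8}, so the formula holds at n2.

Yes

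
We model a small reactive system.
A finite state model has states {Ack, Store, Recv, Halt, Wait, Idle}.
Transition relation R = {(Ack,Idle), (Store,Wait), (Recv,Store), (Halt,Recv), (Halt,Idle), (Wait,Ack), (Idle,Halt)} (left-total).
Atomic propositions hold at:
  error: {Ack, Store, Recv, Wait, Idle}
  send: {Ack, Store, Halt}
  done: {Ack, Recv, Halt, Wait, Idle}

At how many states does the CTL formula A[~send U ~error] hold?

2

Sat(~send) = {Recv, Wait, Idle}
Sat(~error) = {Halt}
A[~send U ~error]: least fixpoint, start Z0 = Sat(~error) = {Halt}, add states in Sat(~send) with every successor in Z. Z1 = {Halt, Idle}; fixed.
Sat(A[~send U ~error]) = {Halt, Idle}
|Sat(A[~send U ~error])| = |{Halt, Idle}| = 2.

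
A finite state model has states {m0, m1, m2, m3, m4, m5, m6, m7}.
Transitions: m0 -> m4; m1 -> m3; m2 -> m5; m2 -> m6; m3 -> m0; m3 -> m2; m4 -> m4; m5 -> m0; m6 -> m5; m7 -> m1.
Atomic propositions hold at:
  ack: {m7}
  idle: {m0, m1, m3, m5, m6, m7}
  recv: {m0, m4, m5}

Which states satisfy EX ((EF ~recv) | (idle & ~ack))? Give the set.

{m1, m2, m3, m5, m6, m7}

Sat(~recv) = {m1, m2, m3, m6, m7}
EF ~recv: least fixpoint, start Z0 = {m1, m2, m3, m6, m7}, add states with some successor in Z. Already a fixed point.
Sat(EF ~recv) = {m1, m2, m3, m6, m7}
Sat(~ack) = {m0, m1, m2, m3, m4, m5, m6}
Sat(idle & ~ack) = {m0, m1, m3, m5, m6}
Sat((EF ~recv) | (idle & ~ack)) = {m0, m1, m2, m3, m5, m6, m7}
Sat(EX ((EF ~recv) | (idle & ~ack))) = {s : some successor in {m0, m1, m2, m3, m5, m6, m7}} = {m1, m2, m3, m5, m6, m7}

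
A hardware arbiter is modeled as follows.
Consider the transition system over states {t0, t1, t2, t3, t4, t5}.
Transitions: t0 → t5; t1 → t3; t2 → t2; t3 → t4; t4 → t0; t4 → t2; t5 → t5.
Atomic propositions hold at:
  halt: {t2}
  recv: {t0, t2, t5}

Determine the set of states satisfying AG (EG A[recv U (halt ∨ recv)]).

Sat(halt ∨ recv) = {t0, t2, t5}
A[recv U (halt ∨ recv)]: least fixpoint, start Z0 = Sat((halt ∨ recv)) = {t0, t2, t5}, add states in Sat(recv) with every successor in Z. Already a fixed point.
Sat(A[recv U (halt ∨ recv)]) = {t0, t2, t5}
EG A[recv U (halt ∨ recv)]: greatest fixpoint, start Z0 = {t0, t2, t5}, keep only states in Sat with some successor in Z. Already a fixed point.
Sat(EG A[recv U (halt ∨ recv)]) = {t0, t2, t5}
AG (EG A[recv U (halt ∨ recv)]): greatest fixpoint, start Z0 = {t0, t2, t5}, keep only states in Sat with every successor in Z. Already a fixed point.
Sat(AG (EG A[recv U (halt ∨ recv)])) = {t0, t2, t5}

{t0, t2, t5}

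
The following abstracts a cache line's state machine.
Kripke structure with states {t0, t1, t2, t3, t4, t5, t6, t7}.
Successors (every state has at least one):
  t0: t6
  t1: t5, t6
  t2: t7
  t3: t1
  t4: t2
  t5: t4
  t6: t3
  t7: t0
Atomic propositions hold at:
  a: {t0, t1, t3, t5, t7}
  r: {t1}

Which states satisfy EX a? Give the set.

Sat(EX a) = {s : some successor in {t0, t1, t3, t5, t7}} = {t1, t2, t3, t6, t7}

{t1, t2, t3, t6, t7}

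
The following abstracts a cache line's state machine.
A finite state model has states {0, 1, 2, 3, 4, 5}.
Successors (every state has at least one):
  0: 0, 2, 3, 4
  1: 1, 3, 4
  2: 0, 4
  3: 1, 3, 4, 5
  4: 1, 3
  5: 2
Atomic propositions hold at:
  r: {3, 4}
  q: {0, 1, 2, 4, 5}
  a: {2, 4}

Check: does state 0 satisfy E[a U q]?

Yes

E[a U q]: least fixpoint, start Z0 = Sat(q) = {0, 1, 2, 4, 5}, add states in Sat(a) with some successor in Z. Already a fixed point.
Sat(E[a U q]) = {0, 1, 2, 4, 5}
0 ∈ Sat(E[a U q]) = {0, 1, 2, 4, 5}, so the formula holds at 0.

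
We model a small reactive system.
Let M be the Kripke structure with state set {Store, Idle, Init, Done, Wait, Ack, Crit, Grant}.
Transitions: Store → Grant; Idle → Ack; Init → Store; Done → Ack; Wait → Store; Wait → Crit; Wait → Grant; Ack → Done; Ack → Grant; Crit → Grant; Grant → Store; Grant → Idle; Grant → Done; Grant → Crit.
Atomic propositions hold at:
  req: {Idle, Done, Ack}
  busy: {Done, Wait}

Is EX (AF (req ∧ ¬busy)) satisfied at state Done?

Sat(¬busy) = {Store, Idle, Init, Ack, Crit, Grant}
Sat(req ∧ ¬busy) = {Idle, Ack}
AF (req ∧ ¬busy): least fixpoint, start Z0 = {Idle, Ack}, add states with every successor in Z. Z1 = {Idle, Done, Ack}; fixed.
Sat(AF (req ∧ ¬busy)) = {Idle, Done, Ack}
Sat(EX (AF (req ∧ ¬busy))) = {s : some successor in {Idle, Done, Ack}} = {Idle, Done, Ack, Grant}
Done ∈ Sat(EX (AF (req ∧ ¬busy))) = {Idle, Done, Ack, Grant}, so the formula holds at Done.

Yes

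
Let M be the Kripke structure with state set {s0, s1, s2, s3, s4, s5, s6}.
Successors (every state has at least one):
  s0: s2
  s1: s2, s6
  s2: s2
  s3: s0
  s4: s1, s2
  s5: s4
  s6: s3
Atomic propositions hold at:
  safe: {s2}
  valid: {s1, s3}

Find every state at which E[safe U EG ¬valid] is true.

{s0, s2, s4, s5}

Sat(¬valid) = {s0, s2, s4, s5, s6}
EG ¬valid: greatest fixpoint, start Z0 = {s0, s2, s4, s5, s6}, keep only states in Sat with some successor in Z. Z1 = {s0, s2, s4, s5}; fixed.
Sat(EG ¬valid) = {s0, s2, s4, s5}
E[safe U EG ¬valid]: least fixpoint, start Z0 = Sat(EG ¬valid) = {s0, s2, s4, s5}, add states in Sat(safe) with some successor in Z. Already a fixed point.
Sat(E[safe U EG ¬valid]) = {s0, s2, s4, s5}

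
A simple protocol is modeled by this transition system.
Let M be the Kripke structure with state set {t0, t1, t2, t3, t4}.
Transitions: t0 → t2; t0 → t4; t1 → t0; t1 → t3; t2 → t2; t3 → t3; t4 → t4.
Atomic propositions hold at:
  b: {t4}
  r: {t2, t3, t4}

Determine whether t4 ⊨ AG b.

Yes

AG b: greatest fixpoint, start Z0 = {t4}, keep only states in Sat with every successor in Z. Already a fixed point.
Sat(AG b) = {t4}
t4 ∈ Sat(AG b) = {t4}, so the formula holds at t4.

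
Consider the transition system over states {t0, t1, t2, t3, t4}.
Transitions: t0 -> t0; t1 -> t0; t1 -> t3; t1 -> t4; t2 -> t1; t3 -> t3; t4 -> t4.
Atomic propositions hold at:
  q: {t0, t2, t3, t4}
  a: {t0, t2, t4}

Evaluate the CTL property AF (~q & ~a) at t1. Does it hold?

Sat(~q) = {t1}
Sat(~a) = {t1, t3}
Sat(~q & ~a) = {t1}
AF (~q & ~a): least fixpoint, start Z0 = {t1}, add states with every successor in Z. Z1 = {t1, t2}; fixed.
Sat(AF (~q & ~a)) = {t1, t2}
t1 ∈ Sat(AF (~q & ~a)) = {t1, t2}, so the formula holds at t1.

Yes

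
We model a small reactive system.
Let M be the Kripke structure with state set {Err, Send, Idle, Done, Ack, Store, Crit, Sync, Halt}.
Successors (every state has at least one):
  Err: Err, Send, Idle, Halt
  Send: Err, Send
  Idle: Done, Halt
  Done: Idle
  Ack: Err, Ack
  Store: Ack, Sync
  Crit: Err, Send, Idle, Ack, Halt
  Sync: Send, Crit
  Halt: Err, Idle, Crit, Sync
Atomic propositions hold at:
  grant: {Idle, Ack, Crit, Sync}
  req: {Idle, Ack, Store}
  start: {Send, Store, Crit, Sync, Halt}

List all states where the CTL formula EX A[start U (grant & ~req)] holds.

Sat(~req) = {Err, Send, Done, Crit, Sync, Halt}
Sat(grant & ~req) = {Crit, Sync}
A[start U (grant & ~req)]: least fixpoint, start Z0 = Sat((grant & ~req)) = {Crit, Sync}, add states in Sat(start) with every successor in Z. Already a fixed point.
Sat(A[start U (grant & ~req)]) = {Crit, Sync}
Sat(EX A[start U (grant & ~req)]) = {s : some successor in {Crit, Sync}} = {Store, Sync, Halt}

{Store, Sync, Halt}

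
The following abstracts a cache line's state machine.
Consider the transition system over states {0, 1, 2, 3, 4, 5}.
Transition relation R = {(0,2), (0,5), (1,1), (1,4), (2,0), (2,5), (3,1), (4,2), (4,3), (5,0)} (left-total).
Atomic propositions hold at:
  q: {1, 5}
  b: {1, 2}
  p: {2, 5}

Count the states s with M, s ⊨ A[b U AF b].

4

AF b: least fixpoint, start Z0 = {1, 2}, add states with every successor in Z. Z1 = {1, 2, 3}; Z2 = {1, 2, 3, 4}; fixed.
Sat(AF b) = {1, 2, 3, 4}
A[b U AF b]: least fixpoint, start Z0 = Sat(AF b) = {1, 2, 3, 4}, add states in Sat(b) with every successor in Z. Already a fixed point.
Sat(A[b U AF b]) = {1, 2, 3, 4}
|Sat(A[b U AF b])| = |{1, 2, 3, 4}| = 4.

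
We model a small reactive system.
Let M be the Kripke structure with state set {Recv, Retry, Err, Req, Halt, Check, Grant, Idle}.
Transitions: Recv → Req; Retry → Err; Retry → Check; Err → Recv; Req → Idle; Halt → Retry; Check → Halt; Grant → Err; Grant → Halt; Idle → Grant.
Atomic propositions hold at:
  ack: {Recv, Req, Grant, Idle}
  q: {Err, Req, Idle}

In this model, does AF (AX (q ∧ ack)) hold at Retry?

Sat(q ∧ ack) = {Req, Idle}
Sat(AX (q ∧ ack)) = {s : every successor in {Req, Idle}} = {Recv, Req}
AF (AX (q ∧ ack)): least fixpoint, start Z0 = {Recv, Req}, add states with every successor in Z. Z1 = {Recv, Err, Req}; fixed.
Sat(AF (AX (q ∧ ack))) = {Recv, Err, Req}
Retry ∉ Sat(AF (AX (q ∧ ack))) = {Recv, Err, Req}, so the formula does not hold at Retry.

No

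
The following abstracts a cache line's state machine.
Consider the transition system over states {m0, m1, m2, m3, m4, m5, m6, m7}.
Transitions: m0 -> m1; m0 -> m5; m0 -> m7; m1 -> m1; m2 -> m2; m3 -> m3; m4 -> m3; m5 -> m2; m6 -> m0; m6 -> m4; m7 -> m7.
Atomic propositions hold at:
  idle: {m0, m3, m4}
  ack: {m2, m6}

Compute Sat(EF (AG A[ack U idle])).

A[ack U idle]: least fixpoint, start Z0 = Sat(idle) = {m0, m3, m4}, add states in Sat(ack) with every successor in Z. Z1 = {m0, m3, m4, m6}; fixed.
Sat(A[ack U idle]) = {m0, m3, m4, m6}
AG A[ack U idle]: greatest fixpoint, start Z0 = {m0, m3, m4, m6}, keep only states in Sat with every successor in Z. Z1 = {m3, m4, m6}; Z2 = {m3, m4}; fixed.
Sat(AG A[ack U idle]) = {m3, m4}
EF (AG A[ack U idle]): least fixpoint, start Z0 = {m3, m4}, add states with some successor in Z. Z1 = {m3, m4, m6}; fixed.
Sat(EF (AG A[ack U idle])) = {m3, m4, m6}

{m3, m4, m6}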